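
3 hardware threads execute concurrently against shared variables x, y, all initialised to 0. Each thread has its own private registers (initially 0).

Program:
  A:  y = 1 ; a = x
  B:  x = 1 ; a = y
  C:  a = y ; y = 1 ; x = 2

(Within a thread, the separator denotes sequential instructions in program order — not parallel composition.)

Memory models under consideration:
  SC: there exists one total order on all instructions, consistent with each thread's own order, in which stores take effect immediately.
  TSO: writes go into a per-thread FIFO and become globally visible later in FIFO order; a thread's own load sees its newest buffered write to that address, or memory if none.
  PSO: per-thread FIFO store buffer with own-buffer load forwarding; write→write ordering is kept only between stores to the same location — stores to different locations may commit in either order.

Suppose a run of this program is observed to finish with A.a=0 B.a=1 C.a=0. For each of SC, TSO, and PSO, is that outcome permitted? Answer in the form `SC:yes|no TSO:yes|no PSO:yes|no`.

outcome vector order: (A.a,B.a,C.a)
under SC → 0/1/0 0/1/1 1/0/0 1/0/1 1/1/0 1/1/1 2/0/0 2/0/1 2/1/0 2/1/1
under TSO → 0/0/0 0/0/1 0/1/0 0/1/1 1/0/0 1/0/1 1/1/0 1/1/1 2/0/0 2/0/1 2/1/0 2/1/1
under PSO → 0/0/0 0/0/1 0/1/0 0/1/1 1/0/0 1/0/1 1/1/0 1/1/1 2/0/0 2/0/1 2/1/0 2/1/1
target 0/1/0 ∈ {SC,TSO,PSO}

SC:yes TSO:yes PSO:yes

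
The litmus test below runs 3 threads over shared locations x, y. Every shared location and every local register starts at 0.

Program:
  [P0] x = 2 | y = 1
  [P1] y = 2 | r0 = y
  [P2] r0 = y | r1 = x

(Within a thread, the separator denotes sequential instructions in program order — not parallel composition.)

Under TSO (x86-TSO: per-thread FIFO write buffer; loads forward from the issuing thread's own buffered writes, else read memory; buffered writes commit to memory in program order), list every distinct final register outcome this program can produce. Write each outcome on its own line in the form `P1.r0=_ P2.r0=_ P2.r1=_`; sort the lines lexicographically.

P1.r0=1 P2.r0=0 P2.r1=0
P1.r0=1 P2.r0=0 P2.r1=2
P1.r0=1 P2.r0=1 P2.r1=2
P1.r0=1 P2.r0=2 P2.r1=0
P1.r0=1 P2.r0=2 P2.r1=2
P1.r0=2 P2.r0=0 P2.r1=0
P1.r0=2 P2.r0=0 P2.r1=2
P1.r0=2 P2.r0=1 P2.r1=2
P1.r0=2 P2.r0=2 P2.r1=0
P1.r0=2 P2.r0=2 P2.r1=2

outcome vector order: (P1.r0,P2.r0,P2.r1)
|TSO outcomes| = 10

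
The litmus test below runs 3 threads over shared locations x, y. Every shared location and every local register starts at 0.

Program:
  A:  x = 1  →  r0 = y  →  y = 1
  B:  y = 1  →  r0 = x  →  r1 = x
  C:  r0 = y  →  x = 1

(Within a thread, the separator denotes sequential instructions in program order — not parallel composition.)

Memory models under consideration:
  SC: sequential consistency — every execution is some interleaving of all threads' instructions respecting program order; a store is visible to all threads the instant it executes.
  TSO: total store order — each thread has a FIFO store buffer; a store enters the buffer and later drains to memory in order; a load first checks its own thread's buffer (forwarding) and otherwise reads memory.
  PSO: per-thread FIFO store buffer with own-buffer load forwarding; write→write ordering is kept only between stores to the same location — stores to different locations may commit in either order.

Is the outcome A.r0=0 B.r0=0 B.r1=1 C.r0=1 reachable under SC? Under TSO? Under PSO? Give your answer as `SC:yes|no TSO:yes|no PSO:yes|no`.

outcome vector order: (A.r0,B.r0,B.r1,C.r0)
under SC → (0,1,1,0), (0,1,1,1), (1,0,0,0), (1,0,0,1), (1,0,1,0), (1,0,1,1), (1,1,1,0), (1,1,1,1)
under TSO → (0,0,0,0), (0,0,0,1), (0,0,1,0), (0,0,1,1), (0,1,1,0), (0,1,1,1), (1,0,0,0), (1,0,0,1), (1,0,1,0), (1,0,1,1), (1,1,1,0), (1,1,1,1)
under PSO → (0,0,0,0), (0,0,0,1), (0,0,1,0), (0,0,1,1), (0,1,1,0), (0,1,1,1), (1,0,0,0), (1,0,0,1), (1,0,1,0), (1,0,1,1), (1,1,1,0), (1,1,1,1)
target (0,0,1,1) ∈ {TSO,PSO}

SC:no TSO:yes PSO:yes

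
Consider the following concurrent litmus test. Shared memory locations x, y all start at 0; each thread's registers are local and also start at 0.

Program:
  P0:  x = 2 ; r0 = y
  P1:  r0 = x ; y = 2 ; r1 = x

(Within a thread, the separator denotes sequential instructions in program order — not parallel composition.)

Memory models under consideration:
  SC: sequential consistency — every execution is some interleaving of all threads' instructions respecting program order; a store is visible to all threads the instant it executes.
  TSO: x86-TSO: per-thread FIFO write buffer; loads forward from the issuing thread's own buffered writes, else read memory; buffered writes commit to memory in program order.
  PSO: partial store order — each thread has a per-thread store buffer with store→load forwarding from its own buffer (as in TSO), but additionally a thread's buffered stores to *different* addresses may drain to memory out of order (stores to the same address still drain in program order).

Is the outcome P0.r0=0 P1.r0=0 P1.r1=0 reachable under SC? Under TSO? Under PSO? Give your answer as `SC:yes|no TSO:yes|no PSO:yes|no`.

outcome vector order: (P0.r0,P1.r0,P1.r1)
SC (5): (0,0,2); (0,2,2); (2,0,0); (2,0,2); (2,2,2)
TSO (6): (0,0,0); (0,0,2); (0,2,2); (2,0,0); (2,0,2); (2,2,2)
PSO (6): (0,0,0); (0,0,2); (0,2,2); (2,0,0); (2,0,2); (2,2,2)
target (0,0,0) ∈ {TSO,PSO}

SC:no TSO:yes PSO:yes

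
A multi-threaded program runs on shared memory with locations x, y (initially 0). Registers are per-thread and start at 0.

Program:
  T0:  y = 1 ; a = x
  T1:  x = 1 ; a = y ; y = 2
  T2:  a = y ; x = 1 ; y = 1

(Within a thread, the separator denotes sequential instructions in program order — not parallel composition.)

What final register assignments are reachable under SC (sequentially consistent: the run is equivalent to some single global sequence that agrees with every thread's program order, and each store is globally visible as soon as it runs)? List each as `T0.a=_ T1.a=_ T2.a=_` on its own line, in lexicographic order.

T0.a=0 T1.a=1 T2.a=0
T0.a=0 T1.a=1 T2.a=1
T0.a=0 T1.a=1 T2.a=2
T0.a=1 T1.a=0 T2.a=0
T0.a=1 T1.a=0 T2.a=1
T0.a=1 T1.a=0 T2.a=2
T0.a=1 T1.a=1 T2.a=0
T0.a=1 T1.a=1 T2.a=1
T0.a=1 T1.a=1 T2.a=2

outcome vector order: (T0.a,T1.a,T2.a)
|SC outcomes| = 9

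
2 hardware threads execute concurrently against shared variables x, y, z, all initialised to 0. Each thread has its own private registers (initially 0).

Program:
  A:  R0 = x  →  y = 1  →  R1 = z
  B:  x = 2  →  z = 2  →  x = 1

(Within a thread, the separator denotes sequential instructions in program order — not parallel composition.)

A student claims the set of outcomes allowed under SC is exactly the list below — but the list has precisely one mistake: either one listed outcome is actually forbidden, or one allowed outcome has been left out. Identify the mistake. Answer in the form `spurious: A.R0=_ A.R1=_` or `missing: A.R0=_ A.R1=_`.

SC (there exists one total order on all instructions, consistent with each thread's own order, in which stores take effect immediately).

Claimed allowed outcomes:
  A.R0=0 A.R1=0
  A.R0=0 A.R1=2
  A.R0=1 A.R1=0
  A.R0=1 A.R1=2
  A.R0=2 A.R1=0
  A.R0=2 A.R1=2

outcome vector order: (A.R0,A.R1)
under SC → 00, 02, 12, 20, 22
claimed∖SC = {10}

spurious: A.R0=1 A.R1=0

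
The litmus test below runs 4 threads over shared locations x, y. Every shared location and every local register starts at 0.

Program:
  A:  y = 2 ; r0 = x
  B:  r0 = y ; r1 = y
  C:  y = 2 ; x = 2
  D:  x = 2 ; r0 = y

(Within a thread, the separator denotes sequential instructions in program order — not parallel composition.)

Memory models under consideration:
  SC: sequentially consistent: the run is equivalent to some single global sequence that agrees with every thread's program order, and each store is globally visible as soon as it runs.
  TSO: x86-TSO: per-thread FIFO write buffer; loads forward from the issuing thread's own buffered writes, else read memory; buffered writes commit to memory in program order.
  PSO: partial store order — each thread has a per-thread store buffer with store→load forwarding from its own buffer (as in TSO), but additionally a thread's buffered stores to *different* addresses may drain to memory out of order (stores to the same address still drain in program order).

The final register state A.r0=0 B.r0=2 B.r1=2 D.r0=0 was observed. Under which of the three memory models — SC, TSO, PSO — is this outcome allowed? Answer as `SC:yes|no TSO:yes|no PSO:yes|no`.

SC:no TSO:yes PSO:yes

outcome vector order: (A.r0,B.r0,B.r1,D.r0)
SC: 9 outcomes — {<0 0 0 2>; <0 0 2 2>; <0 2 2 2>; <2 0 0 0>; <2 0 0 2>; <2 0 2 0>; <2 0 2 2>; <2 2 2 0>; <2 2 2 2>}
TSO: 12 outcomes — {<0 0 0 0>; <0 0 0 2>; <0 0 2 0>; <0 0 2 2>; <0 2 2 0>; <0 2 2 2>; <2 0 0 0>; <2 0 0 2>; <2 0 2 0>; <2 0 2 2>; <2 2 2 0>; <2 2 2 2>}
PSO: 12 outcomes — {<0 0 0 0>; <0 0 0 2>; <0 0 2 0>; <0 0 2 2>; <0 2 2 0>; <0 2 2 2>; <2 0 0 0>; <2 0 0 2>; <2 0 2 0>; <2 0 2 2>; <2 2 2 0>; <2 2 2 2>}
target <0 2 2 0> ∈ {TSO,PSO}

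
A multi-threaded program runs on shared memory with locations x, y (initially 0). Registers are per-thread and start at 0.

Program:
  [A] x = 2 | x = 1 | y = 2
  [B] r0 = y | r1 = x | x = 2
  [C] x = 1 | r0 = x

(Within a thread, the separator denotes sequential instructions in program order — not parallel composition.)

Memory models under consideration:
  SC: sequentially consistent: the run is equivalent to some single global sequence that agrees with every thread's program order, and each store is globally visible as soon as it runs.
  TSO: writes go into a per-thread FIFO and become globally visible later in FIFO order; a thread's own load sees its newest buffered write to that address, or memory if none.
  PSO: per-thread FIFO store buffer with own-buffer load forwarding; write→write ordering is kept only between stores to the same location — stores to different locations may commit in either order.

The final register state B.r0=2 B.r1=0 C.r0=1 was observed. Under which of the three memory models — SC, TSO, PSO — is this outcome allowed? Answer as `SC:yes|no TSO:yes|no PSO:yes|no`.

SC:no TSO:no PSO:yes

outcome vector order: (B.r0,B.r1,C.r0)
under SC → <0 0 1> <0 0 2> <0 1 1> <0 1 2> <0 2 1> <0 2 2> <2 1 1> <2 1 2>
under TSO → <0 0 1> <0 0 2> <0 1 1> <0 1 2> <0 2 1> <0 2 2> <2 1 1> <2 1 2>
under PSO → <0 0 1> <0 0 2> <0 1 1> <0 1 2> <0 2 1> <0 2 2> <2 0 1> <2 0 2> <2 1 1> <2 1 2> <2 2 1> <2 2 2>
target <2 0 1> ∈ {PSO}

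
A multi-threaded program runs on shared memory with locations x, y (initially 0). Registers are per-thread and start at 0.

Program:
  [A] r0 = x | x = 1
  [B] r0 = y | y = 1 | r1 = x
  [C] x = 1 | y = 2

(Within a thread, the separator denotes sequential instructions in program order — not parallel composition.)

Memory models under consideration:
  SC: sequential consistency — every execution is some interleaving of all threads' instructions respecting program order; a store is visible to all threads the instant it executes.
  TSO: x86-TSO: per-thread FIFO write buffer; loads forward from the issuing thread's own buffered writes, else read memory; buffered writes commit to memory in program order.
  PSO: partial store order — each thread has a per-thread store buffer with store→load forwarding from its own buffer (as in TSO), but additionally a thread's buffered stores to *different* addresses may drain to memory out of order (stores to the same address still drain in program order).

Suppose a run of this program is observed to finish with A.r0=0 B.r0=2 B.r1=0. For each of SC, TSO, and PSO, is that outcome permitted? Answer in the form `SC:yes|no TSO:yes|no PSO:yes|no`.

outcome vector order: (A.r0,B.r0,B.r1)
under SC → <0 0 0>, <0 0 1>, <0 2 1>, <1 0 0>, <1 0 1>, <1 2 1>
under TSO → <0 0 0>, <0 0 1>, <0 2 1>, <1 0 0>, <1 0 1>, <1 2 1>
under PSO → <0 0 0>, <0 0 1>, <0 2 0>, <0 2 1>, <1 0 0>, <1 0 1>, <1 2 0>, <1 2 1>
target <0 2 0> ∈ {PSO}

SC:no TSO:no PSO:yes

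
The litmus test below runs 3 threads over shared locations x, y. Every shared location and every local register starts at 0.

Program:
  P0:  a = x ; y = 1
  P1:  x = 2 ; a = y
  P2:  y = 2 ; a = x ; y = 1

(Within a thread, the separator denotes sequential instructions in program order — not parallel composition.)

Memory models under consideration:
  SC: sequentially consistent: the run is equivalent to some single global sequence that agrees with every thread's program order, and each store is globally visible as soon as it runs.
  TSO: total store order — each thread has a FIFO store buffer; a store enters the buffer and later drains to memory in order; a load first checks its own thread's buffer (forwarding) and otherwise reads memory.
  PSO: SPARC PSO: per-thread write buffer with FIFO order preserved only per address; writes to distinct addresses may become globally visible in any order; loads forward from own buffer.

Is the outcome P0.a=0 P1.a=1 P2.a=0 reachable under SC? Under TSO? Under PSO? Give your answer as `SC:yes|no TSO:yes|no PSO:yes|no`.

outcome vector order: (P0.a,P1.a,P2.a)
under SC → (0,0,2), (0,1,0), (0,1,2), (0,2,0), (0,2,2), (2,0,2), (2,1,0), (2,1,2), (2,2,0), (2,2,2)
under TSO → (0,0,0), (0,0,2), (0,1,0), (0,1,2), (0,2,0), (0,2,2), (2,0,0), (2,0,2), (2,1,0), (2,1,2), (2,2,0), (2,2,2)
under PSO → (0,0,0), (0,0,2), (0,1,0), (0,1,2), (0,2,0), (0,2,2), (2,0,0), (2,0,2), (2,1,0), (2,1,2), (2,2,0), (2,2,2)
target (0,1,0) ∈ {SC,TSO,PSO}

SC:yes TSO:yes PSO:yes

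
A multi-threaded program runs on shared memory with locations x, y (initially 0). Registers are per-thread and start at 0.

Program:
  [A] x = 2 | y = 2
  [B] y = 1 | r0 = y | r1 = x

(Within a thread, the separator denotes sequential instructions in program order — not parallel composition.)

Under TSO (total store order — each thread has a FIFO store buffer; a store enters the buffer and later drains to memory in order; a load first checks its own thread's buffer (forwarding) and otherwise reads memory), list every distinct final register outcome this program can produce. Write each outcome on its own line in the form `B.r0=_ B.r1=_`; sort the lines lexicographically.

B.r0=1 B.r1=0
B.r0=1 B.r1=2
B.r0=2 B.r1=2

outcome vector order: (B.r0,B.r1)
|TSO outcomes| = 3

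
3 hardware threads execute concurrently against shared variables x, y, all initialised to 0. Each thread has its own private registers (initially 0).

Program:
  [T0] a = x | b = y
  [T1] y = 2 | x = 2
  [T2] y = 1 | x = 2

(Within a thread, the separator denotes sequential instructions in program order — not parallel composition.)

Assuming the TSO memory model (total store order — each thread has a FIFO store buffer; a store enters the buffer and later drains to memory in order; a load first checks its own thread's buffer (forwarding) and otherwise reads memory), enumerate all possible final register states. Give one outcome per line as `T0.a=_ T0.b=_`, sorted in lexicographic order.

outcome vector order: (T0.a,T0.b)
|TSO outcomes| = 5

T0.a=0 T0.b=0
T0.a=0 T0.b=1
T0.a=0 T0.b=2
T0.a=2 T0.b=1
T0.a=2 T0.b=2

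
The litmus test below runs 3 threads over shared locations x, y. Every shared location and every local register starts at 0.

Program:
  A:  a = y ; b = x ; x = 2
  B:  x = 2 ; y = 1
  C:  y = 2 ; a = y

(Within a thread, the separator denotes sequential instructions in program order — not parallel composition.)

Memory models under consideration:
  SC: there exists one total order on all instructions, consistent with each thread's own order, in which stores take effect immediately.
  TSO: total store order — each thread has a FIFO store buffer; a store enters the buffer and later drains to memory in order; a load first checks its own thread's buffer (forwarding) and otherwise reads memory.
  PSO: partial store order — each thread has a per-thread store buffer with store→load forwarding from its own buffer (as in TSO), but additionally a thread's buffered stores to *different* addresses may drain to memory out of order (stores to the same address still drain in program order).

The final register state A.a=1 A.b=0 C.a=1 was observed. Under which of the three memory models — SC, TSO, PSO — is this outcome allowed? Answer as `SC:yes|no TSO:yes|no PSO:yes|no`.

outcome vector order: (A.a,A.b,C.a)
SC (10): 001; 002; 021; 022; 121; 122; 201; 202; 221; 222
TSO (10): 001; 002; 021; 022; 121; 122; 201; 202; 221; 222
PSO (12): 001; 002; 021; 022; 101; 102; 121; 122; 201; 202; 221; 222
target 101 ∈ {PSO}

SC:no TSO:no PSO:yes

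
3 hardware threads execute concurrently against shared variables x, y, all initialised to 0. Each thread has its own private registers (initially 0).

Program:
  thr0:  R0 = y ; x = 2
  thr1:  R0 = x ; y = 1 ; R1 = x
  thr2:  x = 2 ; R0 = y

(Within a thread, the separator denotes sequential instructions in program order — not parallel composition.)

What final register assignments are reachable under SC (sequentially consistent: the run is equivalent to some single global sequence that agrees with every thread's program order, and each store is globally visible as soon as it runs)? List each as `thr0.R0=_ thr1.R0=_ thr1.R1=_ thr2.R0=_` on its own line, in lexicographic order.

outcome vector order: (thr0.R0,thr1.R0,thr1.R1,thr2.R0)
|SC outcomes| = 10

thr0.R0=0 thr1.R0=0 thr1.R1=0 thr2.R0=1
thr0.R0=0 thr1.R0=0 thr1.R1=2 thr2.R0=0
thr0.R0=0 thr1.R0=0 thr1.R1=2 thr2.R0=1
thr0.R0=0 thr1.R0=2 thr1.R1=2 thr2.R0=0
thr0.R0=0 thr1.R0=2 thr1.R1=2 thr2.R0=1
thr0.R0=1 thr1.R0=0 thr1.R1=0 thr2.R0=1
thr0.R0=1 thr1.R0=0 thr1.R1=2 thr2.R0=0
thr0.R0=1 thr1.R0=0 thr1.R1=2 thr2.R0=1
thr0.R0=1 thr1.R0=2 thr1.R1=2 thr2.R0=0
thr0.R0=1 thr1.R0=2 thr1.R1=2 thr2.R0=1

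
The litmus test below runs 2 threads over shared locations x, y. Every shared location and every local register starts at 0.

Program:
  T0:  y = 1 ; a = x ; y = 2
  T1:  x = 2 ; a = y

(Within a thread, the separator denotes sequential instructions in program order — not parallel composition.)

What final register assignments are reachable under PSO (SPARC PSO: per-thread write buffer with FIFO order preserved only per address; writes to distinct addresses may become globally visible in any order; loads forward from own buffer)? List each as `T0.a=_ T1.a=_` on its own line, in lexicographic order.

T0.a=0 T1.a=0
T0.a=0 T1.a=1
T0.a=0 T1.a=2
T0.a=2 T1.a=0
T0.a=2 T1.a=1
T0.a=2 T1.a=2

outcome vector order: (T0.a,T1.a)
|PSO outcomes| = 6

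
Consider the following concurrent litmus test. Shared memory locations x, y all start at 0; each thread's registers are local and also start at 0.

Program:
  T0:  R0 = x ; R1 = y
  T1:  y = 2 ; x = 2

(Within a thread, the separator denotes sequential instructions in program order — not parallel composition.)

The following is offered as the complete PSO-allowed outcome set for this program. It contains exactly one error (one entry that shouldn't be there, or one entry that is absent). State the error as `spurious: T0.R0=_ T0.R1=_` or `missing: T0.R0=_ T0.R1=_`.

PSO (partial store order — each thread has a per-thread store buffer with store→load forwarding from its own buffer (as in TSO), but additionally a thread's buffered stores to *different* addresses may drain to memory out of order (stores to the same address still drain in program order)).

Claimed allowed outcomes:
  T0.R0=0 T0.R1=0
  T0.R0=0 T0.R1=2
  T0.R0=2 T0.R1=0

missing: T0.R0=2 T0.R1=2

outcome vector order: (T0.R0,T0.R1)
PSO (4): <0 0> <0 2> <2 0> <2 2>
PSO∖claimed = {<2 2>}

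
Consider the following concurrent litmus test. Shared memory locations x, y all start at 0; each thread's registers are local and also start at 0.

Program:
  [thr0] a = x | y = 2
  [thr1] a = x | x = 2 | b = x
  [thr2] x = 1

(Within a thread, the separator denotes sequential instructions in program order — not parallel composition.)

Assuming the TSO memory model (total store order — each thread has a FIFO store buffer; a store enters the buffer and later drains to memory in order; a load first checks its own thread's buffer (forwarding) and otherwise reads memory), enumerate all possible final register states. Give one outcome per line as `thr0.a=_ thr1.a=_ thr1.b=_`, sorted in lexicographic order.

outcome vector order: (thr0.a,thr1.a,thr1.b)
|TSO outcomes| = 9

thr0.a=0 thr1.a=0 thr1.b=1
thr0.a=0 thr1.a=0 thr1.b=2
thr0.a=0 thr1.a=1 thr1.b=2
thr0.a=1 thr1.a=0 thr1.b=1
thr0.a=1 thr1.a=0 thr1.b=2
thr0.a=1 thr1.a=1 thr1.b=2
thr0.a=2 thr1.a=0 thr1.b=1
thr0.a=2 thr1.a=0 thr1.b=2
thr0.a=2 thr1.a=1 thr1.b=2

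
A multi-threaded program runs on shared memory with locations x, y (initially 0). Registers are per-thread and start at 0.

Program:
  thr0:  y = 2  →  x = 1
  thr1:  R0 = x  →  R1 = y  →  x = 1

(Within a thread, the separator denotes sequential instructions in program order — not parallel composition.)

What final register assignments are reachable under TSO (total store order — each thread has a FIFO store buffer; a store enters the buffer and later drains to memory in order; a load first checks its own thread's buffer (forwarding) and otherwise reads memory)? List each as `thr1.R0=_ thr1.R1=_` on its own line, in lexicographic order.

outcome vector order: (thr1.R0,thr1.R1)
|TSO outcomes| = 3

thr1.R0=0 thr1.R1=0
thr1.R0=0 thr1.R1=2
thr1.R0=1 thr1.R1=2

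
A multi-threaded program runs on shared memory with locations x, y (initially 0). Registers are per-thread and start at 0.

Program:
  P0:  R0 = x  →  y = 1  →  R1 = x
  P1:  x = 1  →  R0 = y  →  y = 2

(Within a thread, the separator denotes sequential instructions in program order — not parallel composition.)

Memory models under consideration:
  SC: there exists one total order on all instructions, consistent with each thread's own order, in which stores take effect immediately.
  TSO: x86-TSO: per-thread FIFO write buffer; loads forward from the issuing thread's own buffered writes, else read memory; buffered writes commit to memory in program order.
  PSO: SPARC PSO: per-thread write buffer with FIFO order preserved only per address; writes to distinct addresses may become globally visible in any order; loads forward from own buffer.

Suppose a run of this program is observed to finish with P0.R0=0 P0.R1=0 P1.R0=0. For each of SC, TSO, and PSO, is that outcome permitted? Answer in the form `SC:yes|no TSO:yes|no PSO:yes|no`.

outcome vector order: (P0.R0,P0.R1,P1.R0)
SC: 5 outcomes — {0/0/1 0/1/0 0/1/1 1/1/0 1/1/1}
TSO: 6 outcomes — {0/0/0 0/0/1 0/1/0 0/1/1 1/1/0 1/1/1}
PSO: 6 outcomes — {0/0/0 0/0/1 0/1/0 0/1/1 1/1/0 1/1/1}
target 0/0/0 ∈ {TSO,PSO}

SC:no TSO:yes PSO:yes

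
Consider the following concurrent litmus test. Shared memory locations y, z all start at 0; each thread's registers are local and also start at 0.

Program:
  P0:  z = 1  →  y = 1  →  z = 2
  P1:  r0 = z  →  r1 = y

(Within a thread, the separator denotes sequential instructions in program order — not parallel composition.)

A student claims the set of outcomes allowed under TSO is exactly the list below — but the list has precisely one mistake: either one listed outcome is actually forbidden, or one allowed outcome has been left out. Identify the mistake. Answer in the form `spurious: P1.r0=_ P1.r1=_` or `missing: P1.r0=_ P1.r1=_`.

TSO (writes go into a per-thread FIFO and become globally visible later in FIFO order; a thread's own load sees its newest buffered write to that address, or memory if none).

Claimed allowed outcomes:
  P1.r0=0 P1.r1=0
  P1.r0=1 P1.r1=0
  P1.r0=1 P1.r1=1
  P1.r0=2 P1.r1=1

missing: P1.r0=0 P1.r1=1

outcome vector order: (P1.r0,P1.r1)
TSO: 5 outcomes — {0/0 0/1 1/0 1/1 2/1}
TSO∖claimed = {0/1}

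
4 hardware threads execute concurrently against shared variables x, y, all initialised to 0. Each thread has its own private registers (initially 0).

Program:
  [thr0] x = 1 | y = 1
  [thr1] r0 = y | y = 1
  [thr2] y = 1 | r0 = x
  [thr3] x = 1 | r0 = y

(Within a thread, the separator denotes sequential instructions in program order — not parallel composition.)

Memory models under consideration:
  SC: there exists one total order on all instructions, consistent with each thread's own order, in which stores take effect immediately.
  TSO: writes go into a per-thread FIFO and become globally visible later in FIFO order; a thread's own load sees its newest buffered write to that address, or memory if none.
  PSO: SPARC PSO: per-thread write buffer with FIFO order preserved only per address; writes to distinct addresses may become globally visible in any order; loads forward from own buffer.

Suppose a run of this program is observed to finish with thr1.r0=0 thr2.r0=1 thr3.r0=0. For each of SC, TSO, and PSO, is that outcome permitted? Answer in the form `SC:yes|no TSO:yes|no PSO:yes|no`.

SC:yes TSO:yes PSO:yes

outcome vector order: (thr1.r0,thr2.r0,thr3.r0)
SC (6): 001; 010; 011; 101; 110; 111
TSO (8): 000; 001; 010; 011; 100; 101; 110; 111
PSO (8): 000; 001; 010; 011; 100; 101; 110; 111
target 010 ∈ {SC,TSO,PSO}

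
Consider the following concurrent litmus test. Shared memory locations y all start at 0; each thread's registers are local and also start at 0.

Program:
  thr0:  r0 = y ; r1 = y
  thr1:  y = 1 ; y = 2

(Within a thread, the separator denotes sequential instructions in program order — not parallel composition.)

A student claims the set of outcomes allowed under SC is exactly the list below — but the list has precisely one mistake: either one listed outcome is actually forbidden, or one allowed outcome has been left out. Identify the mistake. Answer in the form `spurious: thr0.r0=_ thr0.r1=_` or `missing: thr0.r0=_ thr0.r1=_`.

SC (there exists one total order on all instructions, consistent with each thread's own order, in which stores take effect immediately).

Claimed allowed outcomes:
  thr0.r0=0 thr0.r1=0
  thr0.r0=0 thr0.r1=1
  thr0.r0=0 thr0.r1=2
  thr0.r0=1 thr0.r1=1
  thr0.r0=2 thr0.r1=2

outcome vector order: (thr0.r0,thr0.r1)
SC (6): 00, 01, 02, 11, 12, 22
SC∖claimed = {12}

missing: thr0.r0=1 thr0.r1=2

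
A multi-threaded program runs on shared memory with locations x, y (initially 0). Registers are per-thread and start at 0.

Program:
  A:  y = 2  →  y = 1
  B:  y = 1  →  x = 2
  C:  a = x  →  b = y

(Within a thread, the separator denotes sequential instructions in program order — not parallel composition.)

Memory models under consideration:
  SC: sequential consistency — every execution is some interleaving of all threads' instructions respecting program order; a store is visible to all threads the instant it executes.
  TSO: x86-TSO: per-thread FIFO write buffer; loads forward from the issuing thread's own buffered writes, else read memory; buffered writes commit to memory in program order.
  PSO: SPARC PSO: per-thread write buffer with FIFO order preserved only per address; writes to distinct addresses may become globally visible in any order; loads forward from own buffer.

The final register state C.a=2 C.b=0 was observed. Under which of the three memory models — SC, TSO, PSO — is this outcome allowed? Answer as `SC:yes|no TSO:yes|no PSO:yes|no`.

outcome vector order: (C.a,C.b)
SC (5): 0/0 0/1 0/2 2/1 2/2
TSO (5): 0/0 0/1 0/2 2/1 2/2
PSO (6): 0/0 0/1 0/2 2/0 2/1 2/2
target 2/0 ∈ {PSO}

SC:no TSO:no PSO:yes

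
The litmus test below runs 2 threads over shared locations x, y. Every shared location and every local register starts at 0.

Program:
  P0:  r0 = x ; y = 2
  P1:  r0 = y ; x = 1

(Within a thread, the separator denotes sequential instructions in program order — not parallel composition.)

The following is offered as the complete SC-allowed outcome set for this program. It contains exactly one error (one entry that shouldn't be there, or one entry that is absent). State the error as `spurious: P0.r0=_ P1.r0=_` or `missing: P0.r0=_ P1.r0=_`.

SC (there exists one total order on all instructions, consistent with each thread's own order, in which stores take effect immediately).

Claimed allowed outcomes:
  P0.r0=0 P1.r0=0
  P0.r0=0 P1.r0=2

outcome vector order: (P0.r0,P1.r0)
under SC → <0 0> <0 2> <1 0>
SC∖claimed = {<1 0>}

missing: P0.r0=1 P1.r0=0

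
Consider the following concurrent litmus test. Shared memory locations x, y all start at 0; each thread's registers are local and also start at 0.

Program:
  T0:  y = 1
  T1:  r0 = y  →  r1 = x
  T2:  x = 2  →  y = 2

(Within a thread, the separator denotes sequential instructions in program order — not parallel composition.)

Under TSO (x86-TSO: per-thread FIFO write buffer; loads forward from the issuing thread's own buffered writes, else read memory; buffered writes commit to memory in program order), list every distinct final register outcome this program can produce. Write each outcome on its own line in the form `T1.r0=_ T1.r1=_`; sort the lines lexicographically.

outcome vector order: (T1.r0,T1.r1)
|TSO outcomes| = 5

T1.r0=0 T1.r1=0
T1.r0=0 T1.r1=2
T1.r0=1 T1.r1=0
T1.r0=1 T1.r1=2
T1.r0=2 T1.r1=2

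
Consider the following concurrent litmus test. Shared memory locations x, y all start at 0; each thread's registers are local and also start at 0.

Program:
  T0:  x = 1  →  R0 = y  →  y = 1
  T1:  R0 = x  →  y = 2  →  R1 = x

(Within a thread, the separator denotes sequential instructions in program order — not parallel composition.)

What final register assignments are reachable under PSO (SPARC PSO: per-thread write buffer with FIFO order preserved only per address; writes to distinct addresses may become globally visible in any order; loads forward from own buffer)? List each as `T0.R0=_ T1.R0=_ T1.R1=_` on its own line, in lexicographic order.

outcome vector order: (T0.R0,T1.R0,T1.R1)
|PSO outcomes| = 6

T0.R0=0 T1.R0=0 T1.R1=0
T0.R0=0 T1.R0=0 T1.R1=1
T0.R0=0 T1.R0=1 T1.R1=1
T0.R0=2 T1.R0=0 T1.R1=0
T0.R0=2 T1.R0=0 T1.R1=1
T0.R0=2 T1.R0=1 T1.R1=1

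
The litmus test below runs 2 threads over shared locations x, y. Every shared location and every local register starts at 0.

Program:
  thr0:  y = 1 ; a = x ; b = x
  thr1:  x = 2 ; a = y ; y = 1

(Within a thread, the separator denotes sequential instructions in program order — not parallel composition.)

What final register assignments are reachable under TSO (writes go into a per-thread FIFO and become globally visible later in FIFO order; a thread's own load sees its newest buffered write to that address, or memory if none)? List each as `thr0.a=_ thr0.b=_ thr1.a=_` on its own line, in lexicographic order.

outcome vector order: (thr0.a,thr0.b,thr1.a)
|TSO outcomes| = 6

thr0.a=0 thr0.b=0 thr1.a=0
thr0.a=0 thr0.b=0 thr1.a=1
thr0.a=0 thr0.b=2 thr1.a=0
thr0.a=0 thr0.b=2 thr1.a=1
thr0.a=2 thr0.b=2 thr1.a=0
thr0.a=2 thr0.b=2 thr1.a=1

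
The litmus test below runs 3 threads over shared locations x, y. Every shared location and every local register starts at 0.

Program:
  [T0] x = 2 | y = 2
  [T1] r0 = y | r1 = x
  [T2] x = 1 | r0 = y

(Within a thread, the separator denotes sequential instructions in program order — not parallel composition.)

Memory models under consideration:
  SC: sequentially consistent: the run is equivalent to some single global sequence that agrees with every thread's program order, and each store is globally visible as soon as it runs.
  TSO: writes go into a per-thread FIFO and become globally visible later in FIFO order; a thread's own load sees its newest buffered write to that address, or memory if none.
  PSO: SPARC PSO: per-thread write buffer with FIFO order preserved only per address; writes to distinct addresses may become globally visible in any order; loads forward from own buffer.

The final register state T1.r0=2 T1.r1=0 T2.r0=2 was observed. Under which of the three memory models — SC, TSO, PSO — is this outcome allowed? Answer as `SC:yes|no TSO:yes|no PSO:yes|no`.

SC:no TSO:no PSO:yes

outcome vector order: (T1.r0,T1.r1,T2.r0)
under SC → <0 0 0> <0 0 2> <0 1 0> <0 1 2> <0 2 0> <0 2 2> <2 1 0> <2 1 2> <2 2 0> <2 2 2>
under TSO → <0 0 0> <0 0 2> <0 1 0> <0 1 2> <0 2 0> <0 2 2> <2 1 0> <2 1 2> <2 2 0> <2 2 2>
under PSO → <0 0 0> <0 0 2> <0 1 0> <0 1 2> <0 2 0> <0 2 2> <2 0 0> <2 0 2> <2 1 0> <2 1 2> <2 2 0> <2 2 2>
target <2 0 2> ∈ {PSO}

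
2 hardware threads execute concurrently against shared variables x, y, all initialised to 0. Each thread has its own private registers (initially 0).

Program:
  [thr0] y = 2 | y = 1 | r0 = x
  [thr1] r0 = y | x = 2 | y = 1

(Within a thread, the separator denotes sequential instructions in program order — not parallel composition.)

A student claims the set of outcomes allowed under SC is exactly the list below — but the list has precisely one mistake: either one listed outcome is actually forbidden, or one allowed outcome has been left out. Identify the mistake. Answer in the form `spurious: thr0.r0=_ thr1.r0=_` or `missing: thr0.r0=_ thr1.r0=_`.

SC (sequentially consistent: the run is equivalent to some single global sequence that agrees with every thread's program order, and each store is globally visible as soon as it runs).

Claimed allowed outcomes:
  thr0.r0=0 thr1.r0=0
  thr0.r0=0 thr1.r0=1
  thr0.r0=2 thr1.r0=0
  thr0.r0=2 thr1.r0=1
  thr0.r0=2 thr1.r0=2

missing: thr0.r0=0 thr1.r0=2

outcome vector order: (thr0.r0,thr1.r0)
SC: 6 outcomes — {0/0; 0/1; 0/2; 2/0; 2/1; 2/2}
SC∖claimed = {0/2}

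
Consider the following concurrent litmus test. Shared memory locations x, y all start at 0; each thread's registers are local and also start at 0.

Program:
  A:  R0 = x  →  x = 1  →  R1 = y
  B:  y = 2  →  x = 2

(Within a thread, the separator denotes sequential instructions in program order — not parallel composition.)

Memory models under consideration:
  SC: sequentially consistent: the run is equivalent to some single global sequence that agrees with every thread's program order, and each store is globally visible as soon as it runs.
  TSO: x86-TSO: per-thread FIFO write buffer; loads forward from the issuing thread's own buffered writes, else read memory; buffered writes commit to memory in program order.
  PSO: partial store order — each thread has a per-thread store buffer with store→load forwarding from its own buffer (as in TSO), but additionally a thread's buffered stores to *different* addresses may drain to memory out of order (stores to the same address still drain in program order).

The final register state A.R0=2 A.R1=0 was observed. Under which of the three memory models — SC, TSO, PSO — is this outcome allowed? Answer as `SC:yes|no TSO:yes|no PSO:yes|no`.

outcome vector order: (A.R0,A.R1)
SC (3): 0/0, 0/2, 2/2
TSO (3): 0/0, 0/2, 2/2
PSO (4): 0/0, 0/2, 2/0, 2/2
target 2/0 ∈ {PSO}

SC:no TSO:no PSO:yes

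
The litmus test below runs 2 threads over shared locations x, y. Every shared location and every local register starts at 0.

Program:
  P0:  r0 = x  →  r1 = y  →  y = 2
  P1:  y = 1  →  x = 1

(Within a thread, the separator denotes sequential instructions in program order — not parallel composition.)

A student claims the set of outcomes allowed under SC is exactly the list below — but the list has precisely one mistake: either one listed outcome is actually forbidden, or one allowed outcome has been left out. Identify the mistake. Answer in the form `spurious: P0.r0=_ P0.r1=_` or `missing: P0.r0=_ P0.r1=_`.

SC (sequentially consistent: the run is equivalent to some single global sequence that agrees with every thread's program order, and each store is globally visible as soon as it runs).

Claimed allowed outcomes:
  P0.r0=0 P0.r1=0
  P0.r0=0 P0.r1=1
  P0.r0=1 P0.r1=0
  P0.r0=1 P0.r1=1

outcome vector order: (P0.r0,P0.r1)
SC (3): (0,0), (0,1), (1,1)
claimed∖SC = {(1,0)}

spurious: P0.r0=1 P0.r1=0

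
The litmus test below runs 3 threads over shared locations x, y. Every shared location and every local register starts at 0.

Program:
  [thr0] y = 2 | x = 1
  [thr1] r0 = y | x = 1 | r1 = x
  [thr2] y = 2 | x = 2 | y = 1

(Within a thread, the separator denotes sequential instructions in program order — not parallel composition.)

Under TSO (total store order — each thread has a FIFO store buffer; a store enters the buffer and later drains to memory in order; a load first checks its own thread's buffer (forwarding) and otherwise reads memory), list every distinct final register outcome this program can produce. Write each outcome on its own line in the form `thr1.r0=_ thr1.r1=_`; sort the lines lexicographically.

outcome vector order: (thr1.r0,thr1.r1)
|TSO outcomes| = 5

thr1.r0=0 thr1.r1=1
thr1.r0=0 thr1.r1=2
thr1.r0=1 thr1.r1=1
thr1.r0=2 thr1.r1=1
thr1.r0=2 thr1.r1=2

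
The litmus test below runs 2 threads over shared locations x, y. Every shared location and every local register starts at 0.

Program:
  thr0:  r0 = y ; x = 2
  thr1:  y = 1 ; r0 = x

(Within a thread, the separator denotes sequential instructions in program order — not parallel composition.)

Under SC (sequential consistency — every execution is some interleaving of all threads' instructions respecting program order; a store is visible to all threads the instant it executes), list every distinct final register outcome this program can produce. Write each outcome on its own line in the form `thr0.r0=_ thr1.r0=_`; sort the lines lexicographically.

outcome vector order: (thr0.r0,thr1.r0)
|SC outcomes| = 4

thr0.r0=0 thr1.r0=0
thr0.r0=0 thr1.r0=2
thr0.r0=1 thr1.r0=0
thr0.r0=1 thr1.r0=2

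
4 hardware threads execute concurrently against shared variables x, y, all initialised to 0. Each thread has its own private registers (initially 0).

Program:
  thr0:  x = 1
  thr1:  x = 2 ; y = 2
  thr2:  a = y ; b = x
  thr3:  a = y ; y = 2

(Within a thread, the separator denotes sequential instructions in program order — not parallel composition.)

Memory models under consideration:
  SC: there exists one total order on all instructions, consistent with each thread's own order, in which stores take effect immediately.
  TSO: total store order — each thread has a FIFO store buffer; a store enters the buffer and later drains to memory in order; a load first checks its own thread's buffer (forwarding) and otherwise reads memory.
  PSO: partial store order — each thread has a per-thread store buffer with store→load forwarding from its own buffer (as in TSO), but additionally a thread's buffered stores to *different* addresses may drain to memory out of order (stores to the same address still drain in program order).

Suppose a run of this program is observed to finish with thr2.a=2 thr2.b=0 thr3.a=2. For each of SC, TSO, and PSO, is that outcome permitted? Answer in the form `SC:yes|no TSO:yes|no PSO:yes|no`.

SC:no TSO:no PSO:yes

outcome vector order: (thr2.a,thr2.b,thr3.a)
[SC] allowed = {000; 002; 010; 012; 020; 022; 200; 210; 212; 220; 222}
[TSO] allowed = {000; 002; 010; 012; 020; 022; 200; 210; 212; 220; 222}
[PSO] allowed = {000; 002; 010; 012; 020; 022; 200; 202; 210; 212; 220; 222}
target 202 ∈ {PSO}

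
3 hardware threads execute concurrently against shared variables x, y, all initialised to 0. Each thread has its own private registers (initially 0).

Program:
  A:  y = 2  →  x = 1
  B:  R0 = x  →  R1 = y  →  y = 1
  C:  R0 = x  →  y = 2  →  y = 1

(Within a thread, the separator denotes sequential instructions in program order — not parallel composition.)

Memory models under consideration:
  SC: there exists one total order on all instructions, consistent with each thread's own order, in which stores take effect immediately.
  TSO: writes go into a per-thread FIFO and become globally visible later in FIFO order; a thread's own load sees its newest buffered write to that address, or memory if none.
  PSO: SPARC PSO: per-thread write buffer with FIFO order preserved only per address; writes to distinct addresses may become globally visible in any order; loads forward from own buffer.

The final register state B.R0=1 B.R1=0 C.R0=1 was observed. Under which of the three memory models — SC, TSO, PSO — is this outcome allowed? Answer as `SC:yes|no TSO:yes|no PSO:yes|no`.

SC:no TSO:no PSO:yes

outcome vector order: (B.R0,B.R1,C.R0)
SC (10): (0,0,0), (0,0,1), (0,1,0), (0,1,1), (0,2,0), (0,2,1), (1,1,0), (1,1,1), (1,2,0), (1,2,1)
TSO (10): (0,0,0), (0,0,1), (0,1,0), (0,1,1), (0,2,0), (0,2,1), (1,1,0), (1,1,1), (1,2,0), (1,2,1)
PSO (12): (0,0,0), (0,0,1), (0,1,0), (0,1,1), (0,2,0), (0,2,1), (1,0,0), (1,0,1), (1,1,0), (1,1,1), (1,2,0), (1,2,1)
target (1,0,1) ∈ {PSO}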